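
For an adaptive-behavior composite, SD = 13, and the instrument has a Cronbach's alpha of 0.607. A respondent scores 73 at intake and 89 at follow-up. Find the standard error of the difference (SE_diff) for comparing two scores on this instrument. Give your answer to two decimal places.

SEM = 13.000 × √(1 − 0.607) = 13.000 × √0.393 ≈ 13.000 × 0.627 ≈ 8.150
SE_diff = SEM × √2 ≈ 8.150 × 1.414 ≈ 11.525

11.53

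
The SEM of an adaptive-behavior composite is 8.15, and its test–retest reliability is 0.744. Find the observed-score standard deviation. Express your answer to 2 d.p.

16.11

SD = SEM / √(1 − r) = 8.15 / √0.256 ≈ 8.15 / 0.506 ≈ 16.108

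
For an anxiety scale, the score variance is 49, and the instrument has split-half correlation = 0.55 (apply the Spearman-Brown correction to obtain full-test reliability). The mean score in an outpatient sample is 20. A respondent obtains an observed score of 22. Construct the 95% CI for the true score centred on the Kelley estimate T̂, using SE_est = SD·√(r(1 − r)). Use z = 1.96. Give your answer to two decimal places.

SD = √49 = 7.0000
r_full = 2·0.55 / (1 + 0.55) ≈ 0.7097
Estimated true score = 0.7097·22 + (1 − 0.7097)·20 ≈ 21.4194
SE_est = 7.0000·√[r(1 − r)] ≈ 3.1774
95% CI: 21.4194 ± 6.2277 ≈ (15.1917, 27.6470)

[15.19, 27.65]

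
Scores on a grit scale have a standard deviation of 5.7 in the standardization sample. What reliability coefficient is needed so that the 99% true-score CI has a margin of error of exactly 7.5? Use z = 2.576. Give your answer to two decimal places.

0.74

Required SEM = 7.5 / 2.576 ≃ 2.9115
r = 1 − (2.9115/5.7)² ≃ 1 − 0.2609 ≃ 0.7391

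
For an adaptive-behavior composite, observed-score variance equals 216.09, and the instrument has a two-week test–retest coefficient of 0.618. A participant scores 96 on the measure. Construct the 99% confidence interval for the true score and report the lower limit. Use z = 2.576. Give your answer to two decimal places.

72.60

SD = √216.09 = 14.700
SEM = 14.700×√(1 − 0.618) ≈ 9.086
Margin = 2.576 × 9.086 ≈ 23.404
Lower bound: 96 − 23.404 = 72.596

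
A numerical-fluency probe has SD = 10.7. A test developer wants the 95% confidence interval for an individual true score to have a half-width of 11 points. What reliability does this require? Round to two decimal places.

0.72

SEM needed = half-width / z = 11/1.96 ≈ 5.6122
Required reliability = 1 − (SEM/SD)² = 1 − 0.2751 ≈ 0.7249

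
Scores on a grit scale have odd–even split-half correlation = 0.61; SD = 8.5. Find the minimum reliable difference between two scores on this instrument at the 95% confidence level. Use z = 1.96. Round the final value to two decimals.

11.60

r_full = 2·0.61 / (1 + 0.61) ≃ 0.75776
The standard error of measurement is 8.50000*√(1 − 0.75776) ≃ 8.50000*0.49217 ≃ 4.18349.
SE_diff = SEM * √2 ≃ 4.18349 * 1.41421 ≃ 5.91634
Minimum reliable difference = 1.96 * SE_diff ≃ 1.96 * 5.91634 ≃ 11.59603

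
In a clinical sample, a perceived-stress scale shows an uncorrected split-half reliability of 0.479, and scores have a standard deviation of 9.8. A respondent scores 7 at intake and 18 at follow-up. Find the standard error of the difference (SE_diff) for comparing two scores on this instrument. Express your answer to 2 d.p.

8.23

Full-length reliability (Spearman-Brown) = 2(0.479)/(1+0.479) ≈ 0.648
SEM = 9.800 · √(1 − 0.648) = 9.800 · √0.352 ≈ 9.800 · 0.594 ≈ 5.816
Standard error of the difference = 5.816·√2 ≈ 8.226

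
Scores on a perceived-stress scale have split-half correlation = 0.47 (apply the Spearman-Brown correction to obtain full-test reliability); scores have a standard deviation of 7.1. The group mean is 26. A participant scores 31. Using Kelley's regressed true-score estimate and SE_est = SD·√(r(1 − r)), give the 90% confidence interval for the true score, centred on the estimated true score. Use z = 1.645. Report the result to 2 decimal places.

Full-length reliability (Spearman-Brown) = 2(0.47)/(1+0.47) ≈ 0.63946
T̂ = r·X + (1 − r)·M = 0.63946*31 + 0.36054*26 ≈ 19.82313 + 9.37415 ≈ 29.19728
SE_est = SD * √(r(1 − r)) = 7.10000 * √0.23055 ≈ 7.10000 * 0.48016 ≈ 3.40912
90% CI: 29.19728 ± 5.60801 ≈ (23.58927, 34.80529)

[23.59, 34.81]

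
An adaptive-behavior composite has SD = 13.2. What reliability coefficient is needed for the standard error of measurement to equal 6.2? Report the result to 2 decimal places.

0.78

r = 1 − (SEM / SD)² = 1 − (6.2000 / 13.2)² ≃ 1 − 0.2206 ≃ 0.7794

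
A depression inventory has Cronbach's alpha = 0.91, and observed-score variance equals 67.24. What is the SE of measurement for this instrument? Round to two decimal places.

2.46

σ = 67.24^(1/2) = 8.200
SEM = 8.200 × √(1 − 0.910) = 8.200 × √0.090 ≃ 8.200 × 0.300 ≃ 2.460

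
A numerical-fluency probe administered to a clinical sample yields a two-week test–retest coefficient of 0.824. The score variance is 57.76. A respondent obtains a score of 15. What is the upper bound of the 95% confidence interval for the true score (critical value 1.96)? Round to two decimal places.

21.25

σ = 57.76^(1/2) = 7.6000
SEM = 7.6000·√(1 − 0.8240) ≈ 3.1884
Margin = 1.96 · 3.1884 ≈ 6.2492
Upper limit = 15 + 6.2492 ≈ 21.2492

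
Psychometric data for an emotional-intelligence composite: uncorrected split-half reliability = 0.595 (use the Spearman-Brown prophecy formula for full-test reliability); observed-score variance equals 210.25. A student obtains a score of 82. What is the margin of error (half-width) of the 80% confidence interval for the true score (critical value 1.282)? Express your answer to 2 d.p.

9.37

SD = √210.25 ≈ 14.5000
r_full = 2·0.595 / (1 + 0.595) ≈ 0.7461
SEM = 14.5000 · √(1 − 0.7461) = 14.5000 · √0.2539 ≈ 14.5000 · 0.5039 ≈ 7.3066
1.282 · SEM ≈ 9.3671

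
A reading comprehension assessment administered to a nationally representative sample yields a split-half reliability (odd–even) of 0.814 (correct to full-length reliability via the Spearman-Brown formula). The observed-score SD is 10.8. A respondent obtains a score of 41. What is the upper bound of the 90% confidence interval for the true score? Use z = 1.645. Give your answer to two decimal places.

Spearman-Brown: r = 2(0.814) / (1 + 0.814) = 1.62800 / 1.81400 ≈ 0.89746
SEM = 10.80000·√(1 − 0.89746) ≈ 3.45829
Margin = 1.645 · 3.45829 ≈ 5.68889
Upper limit = 41 + 5.68889 ≈ 46.68889

46.69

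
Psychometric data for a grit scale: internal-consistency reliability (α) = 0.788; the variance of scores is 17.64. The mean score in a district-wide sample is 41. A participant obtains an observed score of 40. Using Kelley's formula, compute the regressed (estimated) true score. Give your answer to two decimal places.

40.21

T̂ = r·X + (1 − r)·M = 0.788·40 + 0.212·41 = 31.520 + 8.692 ≃ 40.212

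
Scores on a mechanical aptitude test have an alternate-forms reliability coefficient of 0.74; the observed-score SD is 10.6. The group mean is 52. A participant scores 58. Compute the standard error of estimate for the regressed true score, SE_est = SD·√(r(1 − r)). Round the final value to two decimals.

4.65

SE_est = 10.600·√[r(1 − r)] ≈ 4.650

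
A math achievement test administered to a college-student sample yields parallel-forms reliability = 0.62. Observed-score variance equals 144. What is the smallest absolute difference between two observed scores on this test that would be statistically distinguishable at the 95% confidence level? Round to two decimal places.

SD = √144 = 12.00000
SEM = 12.00000·√(1 − 0.62000) ≃ 7.39730
Standard error of the difference = 7.39730·√2 ≃ 10.46136
Smallest detectable difference = 1.96·10.46136 ≃ 20.50426

20.50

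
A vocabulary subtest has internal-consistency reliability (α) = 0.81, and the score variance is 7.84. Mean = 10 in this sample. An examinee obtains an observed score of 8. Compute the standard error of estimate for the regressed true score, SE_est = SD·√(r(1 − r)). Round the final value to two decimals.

SD = √7.84 = 2.8000
SE_est = 2.8000*√(0.8100*0.1900) ≃ 1.0984

1.10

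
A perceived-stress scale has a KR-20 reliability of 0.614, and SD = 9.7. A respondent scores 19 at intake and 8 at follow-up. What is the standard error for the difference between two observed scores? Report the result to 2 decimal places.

SEM = 9.7000×√(1 − 0.6140) ≈ 6.0265
SE_diff = √2 × SEM ≈ 8.5228

8.52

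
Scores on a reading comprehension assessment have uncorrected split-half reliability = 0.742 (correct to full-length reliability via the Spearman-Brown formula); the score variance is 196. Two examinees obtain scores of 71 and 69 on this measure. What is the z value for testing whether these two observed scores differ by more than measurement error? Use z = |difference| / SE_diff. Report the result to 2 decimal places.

SD = √196 ≈ 14.0000
Spearman-Brown: r = 2(0.742) / (1 + 0.742) = 1.4840 / 1.7420 ≈ 0.8519
SEM = 14.0000 * √(1 − 0.8519) = 14.0000 * √0.1481 ≈ 14.0000 * 0.3848 ≈ 5.3878
Standard error of the difference = 5.3878·√2 ≈ 7.6195
z = |71 − 69| / 7.6195 = 2 / 7.6195 ≈ 0.2625

0.26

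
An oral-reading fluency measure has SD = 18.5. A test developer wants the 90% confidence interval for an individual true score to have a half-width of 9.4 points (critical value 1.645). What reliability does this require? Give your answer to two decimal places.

0.90

Required SEM = 9.4 / 1.645 ≈ 5.7143
Required reliability = 1 − (SEM/SD)² = 1 − 0.0954 ≈ 0.9046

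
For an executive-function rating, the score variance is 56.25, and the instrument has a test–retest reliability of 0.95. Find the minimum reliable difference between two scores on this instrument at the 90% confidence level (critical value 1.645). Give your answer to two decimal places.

3.90

SD = √56.25 = 7.50000
SEM = 7.50000×√(1 − 0.95000) ≃ 1.67705
SE_diff = √2 × SEM ≃ 2.37171
Minimum reliable difference = 1.645 × SE_diff ≃ 1.645 × 2.37171 ≃ 3.90146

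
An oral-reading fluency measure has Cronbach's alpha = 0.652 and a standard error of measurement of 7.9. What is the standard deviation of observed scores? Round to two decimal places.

13.39

SD = SEM / √(1 − r) = 7.9 / √0.34800 ≈ 7.9 / 0.58992 ≈ 13.39175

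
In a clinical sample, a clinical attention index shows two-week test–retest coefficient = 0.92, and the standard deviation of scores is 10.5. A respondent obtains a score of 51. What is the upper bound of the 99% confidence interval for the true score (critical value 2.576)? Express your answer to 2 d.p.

58.65

SEM = 10.500 · √(1 − 0.920) = 10.500 · √0.080 ≃ 10.500 · 0.283 ≃ 2.970
2.576 · SEM ≃ 7.650
Upper bound: 51 + 7.650 = 58.650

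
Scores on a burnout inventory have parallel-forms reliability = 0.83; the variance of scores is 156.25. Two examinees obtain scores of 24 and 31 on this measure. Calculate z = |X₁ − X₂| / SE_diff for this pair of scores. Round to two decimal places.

0.96

SD = √156.25 ≈ 12.500
SEM = 12.500*√(1 − 0.830) ≈ 5.154
SE_diff = SEM * √2 ≈ 5.154 * 1.414 ≈ 7.289
z = |24 − 31| / 7.289 = 7 / 7.289 ≈ 0.960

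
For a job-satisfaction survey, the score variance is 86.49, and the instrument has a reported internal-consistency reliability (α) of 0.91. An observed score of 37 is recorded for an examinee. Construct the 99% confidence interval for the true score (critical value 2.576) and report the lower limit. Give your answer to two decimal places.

SD = √86.49 = 9.3000
The standard error of measurement is 9.3000×√(1 − 0.9100) ≃ 9.3000×0.3000 ≃ 2.7900.
2.576 × SEM ≃ 7.1870
Lower limit = 37 − 7.1870 ≃ 29.8130

29.81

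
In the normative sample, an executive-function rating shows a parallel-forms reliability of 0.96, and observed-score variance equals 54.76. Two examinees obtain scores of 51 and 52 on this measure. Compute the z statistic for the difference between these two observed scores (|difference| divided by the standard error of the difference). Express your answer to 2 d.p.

σ = 54.76^(1/2) = 7.400
SEM = 7.400 * √(1 − 0.960) = 7.400 * √0.040 ≈ 7.400 * 0.200 ≈ 1.480
SE_diff = √2 * SEM ≈ 2.093
z = 1 / 2.093 ≈ 0.478

0.48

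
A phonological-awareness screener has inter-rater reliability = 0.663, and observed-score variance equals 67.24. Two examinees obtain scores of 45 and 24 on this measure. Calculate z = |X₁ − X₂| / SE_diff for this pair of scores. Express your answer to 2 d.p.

SD = √67.24 = 8.2000
The standard error of measurement is 8.2000·√(1 − 0.6630) ≈ 8.2000·0.5805 ≈ 4.7602.
Standard error of the difference = 4.7602·√2 ≈ 6.7320
z = 21 / 6.7320 ≈ 3.1194

3.12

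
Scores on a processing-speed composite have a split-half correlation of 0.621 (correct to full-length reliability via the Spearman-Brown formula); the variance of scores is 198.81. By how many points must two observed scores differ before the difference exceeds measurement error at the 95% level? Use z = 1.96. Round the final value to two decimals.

18.90

SD = √198.81 = 14.1000
r_full = 2·0.621 / (1 + 0.621) ≈ 0.7662
SEM = 14.1000 · √(1 − 0.7662) = 14.1000 · √0.2338 ≈ 14.1000 · 0.4835 ≈ 6.8178
SE_diff = SEM · √2 ≈ 6.8178 · 1.4142 ≈ 9.6419
Smallest detectable difference = 1.96·9.6419 ≈ 18.8981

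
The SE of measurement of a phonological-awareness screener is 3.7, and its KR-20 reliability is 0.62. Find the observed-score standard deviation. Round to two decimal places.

SD = SEM / √(1 − r) = 3.7 / √0.3800 ≈ 3.7 / 0.6164 ≈ 6.0022

6.00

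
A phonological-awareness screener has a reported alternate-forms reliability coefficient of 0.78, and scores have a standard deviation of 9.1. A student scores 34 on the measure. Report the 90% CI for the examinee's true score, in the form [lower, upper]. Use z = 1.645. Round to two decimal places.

SEM = 9.1000·√(1 − 0.7800) ≈ 4.2683
1.645 · SEM ≈ 7.0213
Interval: (26.9787, 41.0213)

[26.98, 41.02]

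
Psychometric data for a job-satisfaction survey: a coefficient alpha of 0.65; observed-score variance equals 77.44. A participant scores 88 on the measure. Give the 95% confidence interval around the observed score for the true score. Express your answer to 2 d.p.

SD = √77.44 = 8.800
SEM = 8.800·√(1 − 0.650) ≈ 5.206
Margin = 1.96 · 5.206 ≈ 10.204
Interval: (77.796, 98.204)

[77.80, 98.20]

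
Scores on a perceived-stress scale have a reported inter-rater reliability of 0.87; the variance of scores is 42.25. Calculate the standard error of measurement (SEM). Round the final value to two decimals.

SD = √42.25 = 6.500
SEM = 6.500 × √(1 − 0.870) = 6.500 × √0.130 ≈ 6.500 × 0.361 ≈ 2.344

2.34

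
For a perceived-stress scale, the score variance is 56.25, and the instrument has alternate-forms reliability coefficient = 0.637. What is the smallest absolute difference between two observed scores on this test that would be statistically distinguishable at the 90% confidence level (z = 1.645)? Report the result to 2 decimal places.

SD = √56.25 ≈ 7.50000
SEM = 7.50000 * √(1 − 0.63700) = 7.50000 * √0.36300 ≈ 7.50000 * 0.60249 ≈ 4.51871
SE_diff = √2 * SEM ≈ 6.39042
Minimum reliable difference = 1.645 * SE_diff ≈ 1.645 * 6.39042 ≈ 10.51225

10.51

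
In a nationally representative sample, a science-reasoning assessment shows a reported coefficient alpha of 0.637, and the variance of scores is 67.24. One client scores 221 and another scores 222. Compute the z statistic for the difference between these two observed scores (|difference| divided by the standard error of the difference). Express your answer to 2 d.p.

0.14

σ = 67.24^(1/2) = 8.200
SEM = 8.200*√(1 − 0.637) ≈ 4.940
SE_diff = √2 * SEM ≈ 6.987
z = |221 − 222| / 6.987 = 1 / 6.987 ≈ 0.143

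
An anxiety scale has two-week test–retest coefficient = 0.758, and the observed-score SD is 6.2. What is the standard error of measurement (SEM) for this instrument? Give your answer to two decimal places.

SEM = 6.200 × √(1 − 0.758) = 6.200 × √0.242 ≈ 6.200 × 0.492 ≈ 3.050

3.05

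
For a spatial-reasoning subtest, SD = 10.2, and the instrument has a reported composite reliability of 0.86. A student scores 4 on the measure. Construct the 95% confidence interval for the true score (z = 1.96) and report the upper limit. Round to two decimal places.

11.48

The standard error of measurement is 10.2000*√(1 − 0.8600) ≈ 10.2000*0.3742 ≈ 3.8165.
Half-width = 1.96*3.8165 ≈ 7.4803
Upper bound: 4 + 7.4803 = 11.4803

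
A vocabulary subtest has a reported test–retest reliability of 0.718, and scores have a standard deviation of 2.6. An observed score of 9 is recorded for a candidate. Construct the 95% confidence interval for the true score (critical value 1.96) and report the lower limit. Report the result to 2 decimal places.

6.29

SEM = 2.60000 × √(1 − 0.71800) = 2.60000 × √0.28200 ≃ 2.60000 × 0.53104 ≃ 1.38070
1.96 × SEM ≃ 2.70616
Lower bound: 9 − 2.70616 = 6.29384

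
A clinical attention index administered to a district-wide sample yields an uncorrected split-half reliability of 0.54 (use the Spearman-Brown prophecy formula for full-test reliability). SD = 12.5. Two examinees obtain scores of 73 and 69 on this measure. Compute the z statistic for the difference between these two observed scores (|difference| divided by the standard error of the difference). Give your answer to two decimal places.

0.41

Full-length reliability (Spearman-Brown) = 2(0.54)/(1+0.54) ≈ 0.701
SEM = 12.500 · √(1 − 0.701) = 12.500 · √0.299 ≈ 12.500 · 0.547 ≈ 6.832
SE_diff = √2 · SEM ≈ 9.661
z = 4 / 9.661 ≈ 0.414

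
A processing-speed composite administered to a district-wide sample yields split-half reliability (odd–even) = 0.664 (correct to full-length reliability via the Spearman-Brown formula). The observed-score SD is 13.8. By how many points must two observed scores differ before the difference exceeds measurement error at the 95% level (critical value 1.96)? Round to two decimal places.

r_full = 2·0.664 / (1 + 0.664) ≈ 0.798
SEM = 13.800 × √(1 − 0.798) = 13.800 × √0.202 ≈ 13.800 × 0.449 ≈ 6.201
SE_diff = SEM × √2 ≈ 6.201 × 1.414 ≈ 8.770
Minimum reliable difference = 1.96 × SE_diff ≈ 1.96 × 8.770 ≈ 17.189

17.19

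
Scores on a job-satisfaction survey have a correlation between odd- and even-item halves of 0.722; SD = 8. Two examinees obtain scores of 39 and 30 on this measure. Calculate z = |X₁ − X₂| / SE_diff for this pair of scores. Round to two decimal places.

1.98

Full-length reliability (Spearman-Brown) = 2(0.722)/(1+0.722) ≈ 0.8386
SEM = 8.0000 * √(1 − 0.8386) = 8.0000 * √0.1614 ≈ 8.0000 * 0.4018 ≈ 3.2144
Standard error of the difference = 3.2144·√2 ≈ 4.5458
z = |39 − 30| / 4.5458 = 9 / 4.5458 ≈ 1.9798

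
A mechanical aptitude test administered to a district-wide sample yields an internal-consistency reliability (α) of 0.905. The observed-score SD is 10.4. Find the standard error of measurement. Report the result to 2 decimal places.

3.21

SEM = 10.400×√(1 − 0.905) ≈ 3.205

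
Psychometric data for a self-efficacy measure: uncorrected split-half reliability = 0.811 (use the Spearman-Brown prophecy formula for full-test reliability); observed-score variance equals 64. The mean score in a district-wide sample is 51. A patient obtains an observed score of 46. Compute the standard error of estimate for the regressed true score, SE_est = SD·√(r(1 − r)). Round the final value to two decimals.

2.45

σ = 64^(1/2) = 8.00000
r_full = 2·0.811 / (1 + 0.811) ≃ 0.89564
SE_est = 8.00000·√[r(1 − r)] ≃ 2.44584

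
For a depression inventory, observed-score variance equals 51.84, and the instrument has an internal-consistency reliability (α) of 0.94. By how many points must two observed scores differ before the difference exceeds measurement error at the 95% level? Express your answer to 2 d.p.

SD = √51.84 = 7.20000
The standard error of measurement is 7.20000*√(1 − 0.94000) ≈ 7.20000*0.24495 ≈ 1.76363.
SE_diff = √2 * SEM ≈ 2.49415
Minimum reliable difference = 1.96 * SE_diff ≈ 1.96 * 2.49415 ≈ 4.88854

4.89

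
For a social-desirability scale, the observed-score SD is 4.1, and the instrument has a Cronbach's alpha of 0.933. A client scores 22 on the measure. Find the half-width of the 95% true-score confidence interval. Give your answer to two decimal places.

2.08

SEM = 4.100 × √(1 − 0.933) = 4.100 × √0.067 ≃ 4.100 × 0.259 ≃ 1.061
Half-width = 1.96×1.061 ≃ 2.080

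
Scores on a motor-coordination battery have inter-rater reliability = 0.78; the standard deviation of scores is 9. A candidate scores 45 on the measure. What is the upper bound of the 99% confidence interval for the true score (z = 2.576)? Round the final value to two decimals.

The standard error of measurement is 9.000*√(1 − 0.780) ≈ 9.000*0.469 ≈ 4.221.
Margin = 2.576 * 4.221 ≈ 10.874
Upper limit = 45 + 10.874 ≈ 55.874

55.87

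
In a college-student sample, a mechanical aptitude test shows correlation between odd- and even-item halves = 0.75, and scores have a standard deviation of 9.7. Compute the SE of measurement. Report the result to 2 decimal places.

Spearman-Brown: r = 2(0.75) / (1 + 0.75) = 1.5000 / 1.7500 ≈ 0.8571
SEM = 9.7000*√(1 − 0.8571) ≈ 3.6663

3.67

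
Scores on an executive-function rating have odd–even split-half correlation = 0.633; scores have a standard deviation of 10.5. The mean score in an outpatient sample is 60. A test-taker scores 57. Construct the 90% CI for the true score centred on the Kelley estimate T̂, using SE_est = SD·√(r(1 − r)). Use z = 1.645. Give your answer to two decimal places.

[50.46, 64.88]

r_full = 2·0.633 / (1 + 0.633) ≈ 0.7753
T̂ = 0.7753(57) + 0.2247(60) ≈ 57.6742
SE_est = SD × √(r(1 − r)) = 10.5000 × √0.1742 ≈ 10.5000 × 0.4174 ≈ 4.3828
90% CI: 57.6742 ± 7.2097 ≈ (50.4645, 64.8839)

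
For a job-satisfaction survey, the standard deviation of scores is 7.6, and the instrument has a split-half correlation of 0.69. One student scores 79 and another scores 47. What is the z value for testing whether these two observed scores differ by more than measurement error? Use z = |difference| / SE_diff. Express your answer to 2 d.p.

Spearman-Brown: r = 2(0.69) / (1 + 0.69) = 1.380 / 1.690 ≃ 0.817
SEM = 7.600 × √(1 − 0.817) = 7.600 × √0.183 ≃ 7.600 × 0.428 ≃ 3.255
Standard error of the difference = 3.255·√2 ≃ 4.603
z = 32 / 4.603 ≃ 6.952

6.95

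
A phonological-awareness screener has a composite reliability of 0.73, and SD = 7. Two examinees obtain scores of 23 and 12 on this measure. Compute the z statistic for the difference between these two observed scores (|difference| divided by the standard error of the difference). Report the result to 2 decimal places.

SEM = 7.000 · √(1 − 0.730) = 7.000 · √0.270 ≃ 7.000 · 0.520 ≃ 3.637
SE_diff = √2 · SEM ≃ 5.144
z = 11 / 5.144 ≃ 2.138

2.14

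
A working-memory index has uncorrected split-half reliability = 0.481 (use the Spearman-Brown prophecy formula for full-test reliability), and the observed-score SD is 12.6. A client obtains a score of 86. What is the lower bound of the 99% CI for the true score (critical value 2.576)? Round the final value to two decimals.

Full-length reliability (Spearman-Brown) = 2(0.481)/(1+0.481) ≈ 0.64956
SEM = 12.60000*√(1 − 0.64956) ≈ 7.45893
Half-width = 2.576*7.45893 ≈ 19.21421
Lower bound: 86 − 19.21421 = 66.78579

66.79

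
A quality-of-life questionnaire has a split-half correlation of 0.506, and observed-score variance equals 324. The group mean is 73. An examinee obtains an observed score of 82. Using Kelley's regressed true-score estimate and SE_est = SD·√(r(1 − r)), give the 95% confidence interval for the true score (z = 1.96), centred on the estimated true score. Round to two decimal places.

SD = √324 = 18.00000
Full-length reliability (Spearman-Brown) = 2(0.506)/(1+0.506) ≃ 0.67198
Estimated true score = 0.67198·82 + (1 − 0.67198)·73 ≃ 79.04781
SE_est = 18.00000·√[r(1 − r)] ≃ 8.45087
CI = 79.04781 ± 1.96 · 8.45087 → [62.48411, 95.61151]

[62.48, 95.61]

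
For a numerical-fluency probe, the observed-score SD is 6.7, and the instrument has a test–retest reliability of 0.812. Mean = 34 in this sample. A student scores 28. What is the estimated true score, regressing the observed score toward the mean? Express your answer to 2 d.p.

29.13

T̂ = r·X + (1 − r)·M = 0.8120×28 + 0.1880×34 = 22.7360 + 6.3920 ≈ 29.1280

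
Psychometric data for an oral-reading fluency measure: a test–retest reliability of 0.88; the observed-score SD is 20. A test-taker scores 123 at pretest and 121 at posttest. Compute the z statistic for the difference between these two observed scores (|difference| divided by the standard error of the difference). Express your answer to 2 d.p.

SEM = 20.0000 · √(1 − 0.8800) = 20.0000 · √0.1200 ≈ 20.0000 · 0.3464 ≈ 6.9282
SE_diff = SEM · √2 ≈ 6.9282 · 1.4142 ≈ 9.7980
z = 2 / 9.7980 ≈ 0.2041

0.20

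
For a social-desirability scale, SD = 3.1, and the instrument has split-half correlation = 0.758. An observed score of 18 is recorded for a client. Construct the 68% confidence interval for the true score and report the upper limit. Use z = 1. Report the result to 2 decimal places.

19.15

Spearman-Brown: r = 2(0.758) / (1 + 0.758) = 1.516 / 1.758 ≃ 0.862
SEM = 3.100·√(1 − 0.862) ≃ 1.150
Margin = 1 · 1.150 ≃ 1.150
Upper bound: 18 + 1.150 = 19.150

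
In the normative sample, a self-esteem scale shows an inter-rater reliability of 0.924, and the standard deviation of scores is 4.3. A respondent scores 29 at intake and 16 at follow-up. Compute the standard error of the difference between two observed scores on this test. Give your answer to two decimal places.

1.68

SEM = 4.30000 × √(1 − 0.92400) = 4.30000 × √0.07600 ≈ 4.30000 × 0.27568 ≈ 1.18543
Standard error of the difference = 1.18543·√2 ≈ 1.67645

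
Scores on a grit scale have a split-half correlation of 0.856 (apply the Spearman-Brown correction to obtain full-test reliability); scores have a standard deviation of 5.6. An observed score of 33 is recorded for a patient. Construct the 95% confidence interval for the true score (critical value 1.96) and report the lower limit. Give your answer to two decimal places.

r_full = 2·0.856 / (1 + 0.856) ≈ 0.922
The standard error of measurement is 5.600×√(1 − 0.922) ≈ 5.600×0.279 ≈ 1.560.
Half-width = 1.96×1.560 ≈ 3.057
Lower limit = 33 − 3.057 ≈ 29.943

29.94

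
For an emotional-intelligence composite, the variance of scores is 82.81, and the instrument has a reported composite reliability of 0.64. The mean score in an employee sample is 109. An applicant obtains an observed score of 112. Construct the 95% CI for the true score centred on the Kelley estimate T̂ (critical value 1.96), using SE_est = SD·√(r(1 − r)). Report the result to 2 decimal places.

SD = √82.81 ≃ 9.1000
T̂ = 0.6400(112) + 0.3600(109) ≃ 110.9200
SE_est = 9.1000·√[r(1 − r)] ≃ 4.3680
95% CI: 110.9200 ± 8.5613 ≃ (102.3587, 119.4813)

[102.36, 119.48]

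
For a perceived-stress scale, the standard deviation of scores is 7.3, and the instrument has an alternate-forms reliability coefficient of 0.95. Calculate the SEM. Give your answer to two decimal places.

1.63

SEM = 7.3000*√(1 − 0.9500) ≈ 1.6323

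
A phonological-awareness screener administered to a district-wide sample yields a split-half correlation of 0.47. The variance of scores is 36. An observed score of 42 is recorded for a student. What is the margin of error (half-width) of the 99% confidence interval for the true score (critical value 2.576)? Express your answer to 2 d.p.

σ = 36^(1/2) = 6.0000
Spearman-Brown: r = 2(0.47) / (1 + 0.47) = 0.9400 / 1.4700 ≈ 0.6395
SEM = 6.0000 * √(1 − 0.6395) = 6.0000 * √0.3605 ≈ 6.0000 * 0.6005 ≈ 3.6027
Half-width = 2.576*3.6027 ≈ 9.2806

9.28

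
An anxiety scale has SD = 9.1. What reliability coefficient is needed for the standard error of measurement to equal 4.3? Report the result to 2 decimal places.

0.78

r = 1 − (4.30000/9.1)² ≃ 1 − 0.22328 ≃ 0.77672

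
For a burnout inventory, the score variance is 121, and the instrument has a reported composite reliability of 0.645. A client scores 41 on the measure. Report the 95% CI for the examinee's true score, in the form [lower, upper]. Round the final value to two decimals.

SD = √121 = 11.000
SEM = 11.000 · √(1 − 0.645) = 11.000 · √0.355 ≈ 11.000 · 0.596 ≈ 6.554
Half-width = 1.96·6.554 ≈ 12.846
CI = 41 ± 12.846 → [28.154, 53.846]

[28.15, 53.85]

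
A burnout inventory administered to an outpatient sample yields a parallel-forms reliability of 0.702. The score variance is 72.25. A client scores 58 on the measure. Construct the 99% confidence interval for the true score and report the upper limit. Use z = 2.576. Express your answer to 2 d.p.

SD = √72.25 = 8.5000
SEM = 8.5000×√(1 − 0.7020) ≈ 4.6401
Half-width = 2.576×4.6401 ≈ 11.9529
Upper limit = 58 + 11.9529 ≈ 69.9529

69.95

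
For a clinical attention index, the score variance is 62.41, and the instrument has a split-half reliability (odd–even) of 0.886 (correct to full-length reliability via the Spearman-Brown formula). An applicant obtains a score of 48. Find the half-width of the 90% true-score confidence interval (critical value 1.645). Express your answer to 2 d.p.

SD = √62.41 ≈ 7.90000
Full-length reliability (Spearman-Brown) = 2(0.886)/(1+0.886) ≈ 0.93955
SEM = 7.90000*√(1 − 0.93955) ≈ 1.94227
Margin = 1.645 * 1.94227 ≈ 3.19503

3.20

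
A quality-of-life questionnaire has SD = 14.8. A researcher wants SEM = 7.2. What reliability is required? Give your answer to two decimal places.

0.76

r = 1 − (SEM / SD)² = 1 − (7.200 / 14.8)² ≈ 1 − 0.237 ≈ 0.763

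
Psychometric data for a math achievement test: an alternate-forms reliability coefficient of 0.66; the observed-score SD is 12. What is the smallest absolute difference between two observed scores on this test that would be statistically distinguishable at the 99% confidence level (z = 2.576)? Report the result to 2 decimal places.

SEM = 12.0000·√(1 − 0.6600) ≈ 6.9971
Standard error of the difference = 6.9971·√2 ≈ 9.8955
Minimum reliable difference = 2.576 · SE_diff ≈ 2.576 · 9.8955 ≈ 25.4907

25.49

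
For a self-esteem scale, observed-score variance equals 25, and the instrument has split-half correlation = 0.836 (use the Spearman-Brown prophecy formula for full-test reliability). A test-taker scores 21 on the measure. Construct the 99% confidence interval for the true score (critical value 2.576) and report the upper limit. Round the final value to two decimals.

24.85

σ = 25^(1/2) = 5.000
r_full = 2·0.836 / (1 + 0.836) ≈ 0.911
SEM = 5.000·√(1 − 0.911) ≈ 1.494
2.576 · SEM ≈ 3.849
Upper limit = 21 + 3.849 ≈ 24.849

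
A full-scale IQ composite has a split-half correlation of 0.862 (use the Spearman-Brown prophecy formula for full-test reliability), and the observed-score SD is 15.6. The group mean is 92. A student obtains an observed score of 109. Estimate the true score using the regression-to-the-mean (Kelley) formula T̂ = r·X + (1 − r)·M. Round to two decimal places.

Full-length reliability (Spearman-Brown) = 2(0.862)/(1+0.862) ≃ 0.926
T̂ = r·X + (1 − r)·M = 0.926·109 + 0.074·92 ≃ 100.922 + 6.818 ≃ 107.740

107.74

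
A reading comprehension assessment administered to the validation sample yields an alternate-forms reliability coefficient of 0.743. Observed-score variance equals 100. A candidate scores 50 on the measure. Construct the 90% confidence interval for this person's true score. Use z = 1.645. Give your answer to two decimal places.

[41.66, 58.34]

σ = 100^(1/2) = 10.000
SEM = 10.000*√(1 − 0.743) ≈ 5.070
Half-width = 1.645*5.070 ≈ 8.339
CI = 50 ± 8.339 → [41.661, 58.339]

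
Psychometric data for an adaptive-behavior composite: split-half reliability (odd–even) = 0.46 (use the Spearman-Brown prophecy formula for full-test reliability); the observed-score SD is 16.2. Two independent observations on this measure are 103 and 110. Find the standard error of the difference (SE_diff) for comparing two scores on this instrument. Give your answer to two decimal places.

r_full = 2·0.46 / (1 + 0.46) ≃ 0.630
SEM = 16.200 * √(1 − 0.630) = 16.200 * √0.370 ≃ 16.200 * 0.608 ≃ 9.852
SE_diff = SEM * √2 ≃ 9.852 * 1.414 ≃ 13.933

13.93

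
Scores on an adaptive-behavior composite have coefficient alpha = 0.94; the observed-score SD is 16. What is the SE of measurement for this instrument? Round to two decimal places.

SEM = 16.000*√(1 − 0.940) ≈ 3.919

3.92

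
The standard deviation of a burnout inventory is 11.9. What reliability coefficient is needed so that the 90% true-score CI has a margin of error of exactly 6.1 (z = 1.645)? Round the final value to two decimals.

Required SEM = 6.1 / 1.645 ≃ 3.7082
Required reliability = 1 − (SEM/SD)² = 1 − 0.0971 ≃ 0.9029

0.90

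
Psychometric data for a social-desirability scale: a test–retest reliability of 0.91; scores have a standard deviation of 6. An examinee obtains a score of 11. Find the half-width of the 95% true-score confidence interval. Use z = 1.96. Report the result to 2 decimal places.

3.53

SEM = 6.000·√(1 − 0.910) ≈ 1.800
1.96 · SEM ≈ 3.528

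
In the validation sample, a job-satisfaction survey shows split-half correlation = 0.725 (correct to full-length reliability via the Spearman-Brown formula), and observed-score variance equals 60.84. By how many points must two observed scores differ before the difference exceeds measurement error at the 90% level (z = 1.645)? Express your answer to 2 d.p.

σ = 60.84^(1/2) = 7.80000
r_full = 2·0.725 / (1 + 0.725) ≃ 0.84058
The standard error of measurement is 7.80000*√(1 − 0.84058) ≃ 7.80000*0.39927 ≃ 3.11434.
SE_diff = √2 * SEM ≃ 4.40435
Smallest detectable difference = 1.645*4.40435 ≃ 7.24515

7.25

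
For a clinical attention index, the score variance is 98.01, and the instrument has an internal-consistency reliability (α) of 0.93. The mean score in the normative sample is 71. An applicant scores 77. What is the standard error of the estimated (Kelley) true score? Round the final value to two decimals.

2.53

SD = √98.01 ≈ 9.900
SE_est = SD · √(r(1 − r)) = 9.900 · √0.065 ≈ 9.900 · 0.255 ≈ 2.526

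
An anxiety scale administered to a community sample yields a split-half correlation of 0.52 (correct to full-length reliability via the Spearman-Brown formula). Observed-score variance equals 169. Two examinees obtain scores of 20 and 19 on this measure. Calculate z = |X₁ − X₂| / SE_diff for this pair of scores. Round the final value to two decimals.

0.10

σ = 169^(1/2) = 13.000
Spearman-Brown: r = 2(0.52) / (1 + 0.52) = 1.040 / 1.520 ≈ 0.684
SEM = 13.000×√(1 − 0.684) ≈ 7.305
SE_diff = SEM × √2 ≈ 7.305 × 1.414 ≈ 10.331
z = 1 / 10.331 ≈ 0.097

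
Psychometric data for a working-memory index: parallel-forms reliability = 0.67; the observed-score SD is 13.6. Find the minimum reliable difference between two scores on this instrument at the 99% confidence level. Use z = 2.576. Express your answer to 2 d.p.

28.46

SEM = 13.6000 × √(1 − 0.6700) = 13.6000 × √0.3300 ≈ 13.6000 × 0.5745 ≈ 7.8126
SE_diff = SEM × √2 ≈ 7.8126 × 1.4142 ≈ 11.0487
Minimum reliable difference = 2.576 × SE_diff ≈ 2.576 × 11.0487 ≈ 28.4614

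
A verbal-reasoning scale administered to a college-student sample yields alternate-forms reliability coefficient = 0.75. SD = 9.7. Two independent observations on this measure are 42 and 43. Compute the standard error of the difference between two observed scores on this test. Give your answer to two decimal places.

SEM = 9.7000 · √(1 − 0.7500) = 9.7000 · √0.2500 ≃ 9.7000 · 0.5000 ≃ 4.8500
SE_diff = √2 · SEM ≃ 6.8589

6.86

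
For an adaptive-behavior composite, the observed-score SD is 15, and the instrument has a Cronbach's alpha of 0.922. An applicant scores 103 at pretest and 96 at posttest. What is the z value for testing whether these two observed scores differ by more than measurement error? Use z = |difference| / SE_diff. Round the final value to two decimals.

SEM = 15.000 * √(1 − 0.922) = 15.000 * √0.078 ≈ 15.000 * 0.279 ≈ 4.189
SE_diff = SEM * √2 ≈ 4.189 * 1.414 ≈ 5.925
z = 7 / 5.925 ≈ 1.182

1.18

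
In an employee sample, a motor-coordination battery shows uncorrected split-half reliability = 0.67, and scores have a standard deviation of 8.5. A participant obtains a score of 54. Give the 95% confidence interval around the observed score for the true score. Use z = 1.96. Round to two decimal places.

Full-length reliability (Spearman-Brown) = 2(0.67)/(1+0.67) ≈ 0.802
SEM = 8.500×√(1 − 0.802) ≈ 3.778
Half-width = 1.96×3.778 ≈ 7.406
95% CI: 54 ± 7.406 = [46.594, 61.406]

[46.59, 61.41]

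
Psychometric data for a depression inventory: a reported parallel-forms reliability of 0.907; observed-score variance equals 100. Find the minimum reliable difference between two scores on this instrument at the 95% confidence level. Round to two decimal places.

σ = 100^(1/2) = 10.0000
SEM = 10.0000×√(1 − 0.9070) ≃ 3.0496
Standard error of the difference = 3.0496·√2 ≃ 4.3128
Smallest detectable difference = 1.96×4.3128 ≃ 8.4530

8.45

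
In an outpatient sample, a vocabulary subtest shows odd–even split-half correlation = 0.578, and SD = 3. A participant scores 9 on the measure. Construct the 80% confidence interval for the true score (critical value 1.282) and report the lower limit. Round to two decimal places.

r_full = 2·0.578 / (1 + 0.578) ≈ 0.7326
SEM = 3.0000 * √(1 − 0.7326) = 3.0000 * √0.2674 ≈ 3.0000 * 0.5171 ≈ 1.5514
1.282 * SEM ≈ 1.9889
Lower bound: 9 − 1.9889 = 7.0111

7.01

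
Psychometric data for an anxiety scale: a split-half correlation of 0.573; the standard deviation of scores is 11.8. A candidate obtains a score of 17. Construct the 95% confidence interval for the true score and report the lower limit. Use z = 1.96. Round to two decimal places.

4.95

Spearman-Brown: r = 2(0.573) / (1 + 0.573) = 1.146 / 1.573 ≈ 0.729
The standard error of measurement is 11.800*√(1 − 0.729) ≈ 11.800*0.521 ≈ 6.148.
Half-width = 1.96*6.148 ≈ 12.050
Lower bound: 17 − 12.050 = 4.950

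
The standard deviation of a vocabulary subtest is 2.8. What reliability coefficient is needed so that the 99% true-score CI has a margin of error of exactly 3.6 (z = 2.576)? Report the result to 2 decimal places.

SEM needed = half-width / z = 3.6/2.576 ≈ 1.39752
Required reliability = 1 − (SEM/SD)² = 1 − 0.24911 ≈ 0.75089

0.75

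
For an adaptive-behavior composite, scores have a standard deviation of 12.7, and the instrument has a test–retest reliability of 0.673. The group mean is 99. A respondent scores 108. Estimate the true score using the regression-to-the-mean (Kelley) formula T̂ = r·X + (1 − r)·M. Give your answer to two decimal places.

105.06

T̂ = r·X + (1 − r)·M = 0.6730×108 + 0.3270×99 = 72.6840 + 32.3730 ≈ 105.0570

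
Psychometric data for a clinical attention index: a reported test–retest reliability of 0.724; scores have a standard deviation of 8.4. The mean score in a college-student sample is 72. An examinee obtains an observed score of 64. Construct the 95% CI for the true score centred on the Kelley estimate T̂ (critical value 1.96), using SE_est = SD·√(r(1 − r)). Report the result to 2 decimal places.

T̂ = 0.724(64) + 0.276(72) ≃ 66.208
SE_est = 8.400*√(0.724*0.276) ≃ 3.755
CI = 66.208 ± 1.96 * 3.755 → [58.848, 73.568]

[58.85, 73.57]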